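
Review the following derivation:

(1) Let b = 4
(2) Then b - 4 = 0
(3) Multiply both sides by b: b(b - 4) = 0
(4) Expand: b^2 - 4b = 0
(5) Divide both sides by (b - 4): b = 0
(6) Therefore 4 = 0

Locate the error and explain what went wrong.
Step 5: Divide both sides by (b - 4): b = 0

Step 5 divides both sides by (b - 4). However, since b = 4, we have (b - 4) = 0. Division by zero is undefined, making this step invalid.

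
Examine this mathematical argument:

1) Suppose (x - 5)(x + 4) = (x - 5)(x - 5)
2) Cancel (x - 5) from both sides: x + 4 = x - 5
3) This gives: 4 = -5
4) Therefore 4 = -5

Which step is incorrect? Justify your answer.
Step 2: Cancel (x - 5) from both sides: x + 4 = x - 5

Step 2 cancels (x - 5) from both sides. This is only valid if (x - 5) ≠ 0, i.e., x ≠ 5. When x = 5, both sides equal zero regardless of the other factors. The correct approach requires considering x = 5 as a separate case.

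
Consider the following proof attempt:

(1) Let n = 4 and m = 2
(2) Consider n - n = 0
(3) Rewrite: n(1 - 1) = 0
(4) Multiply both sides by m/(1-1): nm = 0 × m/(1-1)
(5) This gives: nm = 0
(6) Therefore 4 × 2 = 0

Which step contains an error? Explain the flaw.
Step 4: Multiply both sides by m/(1-1): nm = 0 × m/(1-1)

Step 4 multiplies both sides by m/(1-1). However, 1-1 = 0, so this is multiplication by m/0, which is undefined. We cannot multiply by an undefined expression.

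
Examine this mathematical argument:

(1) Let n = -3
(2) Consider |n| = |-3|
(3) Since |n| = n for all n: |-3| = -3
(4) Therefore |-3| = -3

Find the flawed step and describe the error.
Step 3: Since |n| = n for all n: |-3| = -3

Step 3 incorrectly states that |n| = n for all n. The correct definition is |n| = n when n >= 0, and |n| = -n when n < 0. Since -3 < 0, we have |-3| = -(-3) = 3, not -3.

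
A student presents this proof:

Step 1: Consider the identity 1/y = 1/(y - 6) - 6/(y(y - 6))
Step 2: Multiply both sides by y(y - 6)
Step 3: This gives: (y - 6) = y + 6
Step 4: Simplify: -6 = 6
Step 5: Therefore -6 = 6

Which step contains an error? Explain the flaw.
Step 3: This gives: (y - 6) = y + 6

Step 3 makes a sign error when clearing denominators. Multiplying -6/(y(y - 6)) by y(y - 6) gives -6, not +6. The correct result is (y - 6) = y - 6, which is trivially true, not (y - 6) = y + 6. (Step 1 is a valid identity: 1/(y - 6) - 6/(y(y - 6)) = (y - 6)/(y(y - 6)) = 1/y.)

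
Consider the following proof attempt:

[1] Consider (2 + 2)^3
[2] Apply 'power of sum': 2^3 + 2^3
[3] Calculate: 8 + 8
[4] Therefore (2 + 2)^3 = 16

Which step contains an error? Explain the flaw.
Step 2: Apply 'power of sum': 2^3 + 2^3

Step 2 incorrectly applies a non-existent rule '(a+b)^n = a^n + b^n'. This is false in general. The correct expansion uses the binomial theorem. The actual value is (2 + 2)^3 = 4^3 = 64, not 16.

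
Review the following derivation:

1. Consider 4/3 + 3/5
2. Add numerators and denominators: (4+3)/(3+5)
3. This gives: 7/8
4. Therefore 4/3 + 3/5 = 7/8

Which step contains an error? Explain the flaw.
Step 2: Add numerators and denominators: (4+3)/(3+5)

Step 2 incorrectly adds fractions by separately adding numerators and denominators. This is wrong. The correct method requires a common denominator: 4/3 + 3/5 = (4×5 + 3×3)/(3×5) = 29/15 = 29/15. The method used gives 7/8, which is different.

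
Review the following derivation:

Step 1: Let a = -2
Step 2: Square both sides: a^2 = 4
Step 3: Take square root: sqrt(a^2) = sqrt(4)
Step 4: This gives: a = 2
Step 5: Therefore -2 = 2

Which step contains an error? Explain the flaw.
Step 4: This gives: a = 2

Step 4 incorrectly states that sqrt(a^2) = a. The correct identity is sqrt(a^2) = |a|. Since a = -2 < 0, we have sqrt(a^2) = |-2| = 2, not a = -2.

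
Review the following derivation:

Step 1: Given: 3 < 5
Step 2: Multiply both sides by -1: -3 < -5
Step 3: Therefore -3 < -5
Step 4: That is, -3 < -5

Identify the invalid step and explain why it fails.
Step 2: Multiply both sides by -1: -3 < -5

Step 2 multiplies both sides by -1 but fails to reverse the inequality sign. When multiplying (or dividing) an inequality by a negative number, the direction must be reversed. Since 3 < 5, we should get -3 > -5, i.e., -3 > -5.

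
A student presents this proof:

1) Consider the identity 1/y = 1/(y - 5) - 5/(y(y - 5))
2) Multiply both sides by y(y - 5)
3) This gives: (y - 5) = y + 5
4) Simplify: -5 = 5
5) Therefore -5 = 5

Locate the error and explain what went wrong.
Step 3: This gives: (y - 5) = y + 5

Step 3 makes a sign error when clearing denominators. Multiplying -5/(y(y - 5)) by y(y - 5) gives -5, not +5. The correct result is (y - 5) = y - 5, which is trivially true, not (y - 5) = y + 5. (Step 1 is a valid identity: 1/(y - 5) - 5/(y(y - 5)) = (y - 5)/(y(y - 5)) = 1/y.)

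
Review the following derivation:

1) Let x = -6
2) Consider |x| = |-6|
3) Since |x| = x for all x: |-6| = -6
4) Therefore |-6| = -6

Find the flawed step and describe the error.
Step 3: Since |x| = x for all x: |-6| = -6

Step 3 incorrectly states that |x| = x for all x. The correct definition is |x| = x when x >= 0, and |x| = -x when x < 0. Since -6 < 0, we have |-6| = -(-6) = 6, not -6.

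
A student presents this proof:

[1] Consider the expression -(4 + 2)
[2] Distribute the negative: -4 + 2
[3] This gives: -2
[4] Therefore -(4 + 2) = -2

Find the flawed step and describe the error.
Step 2: Distribute the negative: -4 + 2

Step 2 incorrectly distributes the negative sign. The correct distribution is -(4 + 2) = -4 - 2 = -6. The negative must be applied to both terms, not just the first. The error treats -(4 + 2) as -4 + 2, which equals -2 instead of -6.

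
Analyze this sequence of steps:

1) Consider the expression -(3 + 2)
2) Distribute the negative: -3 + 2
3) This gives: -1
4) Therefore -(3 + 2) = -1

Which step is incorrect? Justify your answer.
Step 2: Distribute the negative: -3 + 2

Step 2 incorrectly distributes the negative sign. The correct distribution is -(3 + 2) = -3 - 2 = -5. The negative must be applied to both terms, not just the first. The error treats -(3 + 2) as -3 + 2, which equals -1 instead of -5.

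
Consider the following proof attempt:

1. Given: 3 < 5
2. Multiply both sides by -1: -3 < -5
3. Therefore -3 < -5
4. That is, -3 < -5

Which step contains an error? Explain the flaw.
Step 2: Multiply both sides by -1: -3 < -5

Step 2 multiplies both sides by -1 but fails to reverse the inequality sign. When multiplying (or dividing) an inequality by a negative number, the direction must be reversed. Since 3 < 5, we should get -3 > -5, i.e., -3 > -5.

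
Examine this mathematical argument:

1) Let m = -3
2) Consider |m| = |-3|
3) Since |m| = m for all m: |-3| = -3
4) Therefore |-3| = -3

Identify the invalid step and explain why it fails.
Step 3: Since |m| = m for all m: |-3| = -3

Step 3 incorrectly states that |m| = m for all m. The correct definition is |m| = m when m >= 0, and |m| = -m when m < 0. Since -3 < 0, we have |-3| = -(-3) = 3, not -3.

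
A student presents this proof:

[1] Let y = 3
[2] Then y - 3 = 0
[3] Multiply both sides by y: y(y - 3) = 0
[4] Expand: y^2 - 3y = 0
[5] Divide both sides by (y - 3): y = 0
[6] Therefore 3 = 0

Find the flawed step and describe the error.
Step 5: Divide both sides by (y - 3): y = 0

Step 5 divides both sides by (y - 3). However, since y = 3, we have (y - 3) = 0. Division by zero is undefined, making this step invalid.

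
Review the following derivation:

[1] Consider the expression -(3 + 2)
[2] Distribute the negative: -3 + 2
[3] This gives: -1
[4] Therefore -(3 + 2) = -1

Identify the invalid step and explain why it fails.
Step 2: Distribute the negative: -3 + 2

Step 2 incorrectly distributes the negative sign. The correct distribution is -(3 + 2) = -3 - 2 = -5. The negative must be applied to both terms, not just the first. The error treats -(3 + 2) as -3 + 2, which equals -1 instead of -5.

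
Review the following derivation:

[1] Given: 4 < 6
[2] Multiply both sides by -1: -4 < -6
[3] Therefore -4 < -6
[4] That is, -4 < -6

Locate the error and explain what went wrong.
Step 2: Multiply both sides by -1: -4 < -6

Step 2 multiplies both sides by -1 but fails to reverse the inequality sign. When multiplying (or dividing) an inequality by a negative number, the direction must be reversed. Since 4 < 6, we should get -4 > -6, i.e., -4 > -6.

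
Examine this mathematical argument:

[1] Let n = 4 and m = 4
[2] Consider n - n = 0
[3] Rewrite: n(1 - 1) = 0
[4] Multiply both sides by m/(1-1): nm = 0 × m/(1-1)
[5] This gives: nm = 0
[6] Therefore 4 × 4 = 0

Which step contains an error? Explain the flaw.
Step 4: Multiply both sides by m/(1-1): nm = 0 × m/(1-1)

Step 4 multiplies both sides by m/(1-1). However, 1-1 = 0, so this is multiplication by m/0, which is undefined. We cannot multiply by an undefined expression.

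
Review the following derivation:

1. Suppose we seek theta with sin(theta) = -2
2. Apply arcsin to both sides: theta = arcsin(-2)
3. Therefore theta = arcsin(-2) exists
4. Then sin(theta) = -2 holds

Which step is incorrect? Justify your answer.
Step 2: Apply arcsin to both sides: theta = arcsin(-2)

Step 2 applies arcsin to -2. However, arcsin(x) is only defined for x in [-1, 1] because sin(theta) can only produce values in that range. Since |-2| > 1, arcsin(-2) is undefined. There is no angle whose sine equals -2.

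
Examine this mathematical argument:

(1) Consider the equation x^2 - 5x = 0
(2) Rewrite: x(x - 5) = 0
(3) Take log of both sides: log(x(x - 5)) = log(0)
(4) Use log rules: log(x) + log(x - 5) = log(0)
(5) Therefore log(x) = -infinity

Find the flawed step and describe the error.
Step 3: Take log of both sides: log(x(x - 5)) = log(0)

Step 3 takes the logarithm of both sides, resulting in log(0) on the right side. The logarithm is only defined for positive numbers; log(0) is undefined (approaches negative infinity). This operation is invalid.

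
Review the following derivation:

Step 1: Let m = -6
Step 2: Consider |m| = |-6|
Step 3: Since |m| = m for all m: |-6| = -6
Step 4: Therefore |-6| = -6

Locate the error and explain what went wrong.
Step 3: Since |m| = m for all m: |-6| = -6

Step 3 incorrectly states that |m| = m for all m. The correct definition is |m| = m when m >= 0, and |m| = -m when m < 0. Since -6 < 0, we have |-6| = -(-6) = 6, not -6.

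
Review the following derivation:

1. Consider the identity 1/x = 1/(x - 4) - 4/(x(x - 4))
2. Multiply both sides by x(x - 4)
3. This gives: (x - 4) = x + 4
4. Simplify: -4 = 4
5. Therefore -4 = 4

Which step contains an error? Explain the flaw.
Step 3: This gives: (x - 4) = x + 4

Step 3 makes a sign error when clearing denominators. Multiplying -4/(x(x - 4)) by x(x - 4) gives -4, not +4. The correct result is (x - 4) = x - 4, which is trivially true, not (x - 4) = x + 4. (Step 1 is a valid identity: 1/(x - 4) - 4/(x(x - 4)) = (x - 4)/(x(x - 4)) = 1/x.)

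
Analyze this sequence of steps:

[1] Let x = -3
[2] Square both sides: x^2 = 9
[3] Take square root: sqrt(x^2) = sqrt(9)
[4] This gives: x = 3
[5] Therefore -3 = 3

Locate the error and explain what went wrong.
Step 4: This gives: x = 3

Step 4 incorrectly states that sqrt(x^2) = x. The correct identity is sqrt(x^2) = |x|. Since x = -3 < 0, we have sqrt(x^2) = |-3| = 3, not x = -3.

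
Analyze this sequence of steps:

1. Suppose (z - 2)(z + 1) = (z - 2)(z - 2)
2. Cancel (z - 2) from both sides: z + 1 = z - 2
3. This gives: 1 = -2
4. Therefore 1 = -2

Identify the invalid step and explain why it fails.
Step 2: Cancel (z - 2) from both sides: z + 1 = z - 2

Step 2 cancels (z - 2) from both sides. This is only valid if (z - 2) ≠ 0, i.e., z ≠ 2. When z = 2, both sides equal zero regardless of the other factors. The correct approach requires considering z = 2 as a separate case.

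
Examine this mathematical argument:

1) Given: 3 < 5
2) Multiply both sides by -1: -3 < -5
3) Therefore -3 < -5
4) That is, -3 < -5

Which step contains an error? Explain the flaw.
Step 2: Multiply both sides by -1: -3 < -5

Step 2 multiplies both sides by -1 but fails to reverse the inequality sign. When multiplying (or dividing) an inequality by a negative number, the direction must be reversed. Since 3 < 5, we should get -3 > -5, i.e., -3 > -5.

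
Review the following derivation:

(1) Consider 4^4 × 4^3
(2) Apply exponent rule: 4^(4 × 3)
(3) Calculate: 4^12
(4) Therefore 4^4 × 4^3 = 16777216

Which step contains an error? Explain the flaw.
Step 2: Apply exponent rule: 4^(4 × 3)

Step 2 incorrectly states that a^b × a^c = a^(b×c). The correct rule is a^b × a^c = a^(b+c). The actual value is 4^4 × 4^3 = 4^7 = 16384, not 4^12 = 16777216.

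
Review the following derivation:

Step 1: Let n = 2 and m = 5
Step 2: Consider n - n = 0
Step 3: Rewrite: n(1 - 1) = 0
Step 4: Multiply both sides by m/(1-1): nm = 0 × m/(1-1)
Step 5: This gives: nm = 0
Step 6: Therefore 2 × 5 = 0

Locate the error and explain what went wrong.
Step 4: Multiply both sides by m/(1-1): nm = 0 × m/(1-1)

Step 4 multiplies both sides by m/(1-1). However, 1-1 = 0, so this is multiplication by m/0, which is undefined. We cannot multiply by an undefined expression.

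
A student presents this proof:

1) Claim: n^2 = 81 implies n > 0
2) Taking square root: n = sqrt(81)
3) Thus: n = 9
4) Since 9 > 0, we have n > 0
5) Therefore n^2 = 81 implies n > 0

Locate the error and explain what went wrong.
Step 2: Taking square root: n = sqrt(81)

Step 2 takes the square root and assumes the positive root only. The equation n^2 = 81 actually has two solutions: n = 9 and n = -9. The proof silently assumes n > 0 without justification, then uses this assumption to conclude n > 0, which is circular. The counterexample n = -9 shows the claim is false.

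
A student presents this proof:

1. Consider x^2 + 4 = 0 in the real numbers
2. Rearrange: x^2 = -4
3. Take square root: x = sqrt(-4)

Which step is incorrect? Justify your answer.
Step 3: Take square root: x = sqrt(-4)

Step 3 takes the square root of -4, which is negative. In the real number system, the square root of a negative number is undefined. The equation x^2 + 4 = 0 has no real solutions. Square roots of negative numbers only exist in the complex numbers.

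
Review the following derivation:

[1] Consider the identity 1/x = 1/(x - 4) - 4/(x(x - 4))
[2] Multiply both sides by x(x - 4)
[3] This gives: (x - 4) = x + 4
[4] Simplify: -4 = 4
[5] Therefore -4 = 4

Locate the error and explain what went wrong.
Step 3: This gives: (x - 4) = x + 4

Step 3 makes a sign error when clearing denominators. Multiplying -4/(x(x - 4)) by x(x - 4) gives -4, not +4. The correct result is (x - 4) = x - 4, which is trivially true, not (x - 4) = x + 4. (Step 1 is a valid identity: 1/(x - 4) - 4/(x(x - 4)) = (x - 4)/(x(x - 4)) = 1/x.)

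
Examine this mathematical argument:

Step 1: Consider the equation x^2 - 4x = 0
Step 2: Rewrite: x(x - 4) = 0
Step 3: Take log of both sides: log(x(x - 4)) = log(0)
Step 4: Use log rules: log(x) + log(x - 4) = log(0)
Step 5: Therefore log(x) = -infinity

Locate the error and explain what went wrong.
Step 3: Take log of both sides: log(x(x - 4)) = log(0)

Step 3 takes the logarithm of both sides, resulting in log(0) on the right side. The logarithm is only defined for positive numbers; log(0) is undefined (approaches negative infinity). This operation is invalid.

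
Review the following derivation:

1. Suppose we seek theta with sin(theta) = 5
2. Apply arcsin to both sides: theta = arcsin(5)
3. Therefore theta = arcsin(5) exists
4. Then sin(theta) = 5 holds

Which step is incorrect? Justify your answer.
Step 2: Apply arcsin to both sides: theta = arcsin(5)

Step 2 applies arcsin to 5. However, arcsin(x) is only defined for x in [-1, 1] because sin(theta) can only produce values in that range. Since |5| > 1, arcsin(5) is undefined. There is no angle whose sine equals 5.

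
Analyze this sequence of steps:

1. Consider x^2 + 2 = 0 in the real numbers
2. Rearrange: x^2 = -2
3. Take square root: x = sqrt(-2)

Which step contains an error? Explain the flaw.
Step 3: Take square root: x = sqrt(-2)

Step 3 takes the square root of -2, which is negative. In the real number system, the square root of a negative number is undefined. The equation x^2 + 2 = 0 has no real solutions. Square roots of negative numbers only exist in the complex numbers.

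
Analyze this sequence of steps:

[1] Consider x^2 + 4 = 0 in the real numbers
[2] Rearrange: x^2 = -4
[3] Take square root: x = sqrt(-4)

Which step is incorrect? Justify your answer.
Step 3: Take square root: x = sqrt(-4)

Step 3 takes the square root of -4, which is negative. In the real number system, the square root of a negative number is undefined. The equation x^2 + 4 = 0 has no real solutions. Square roots of negative numbers only exist in the complex numbers.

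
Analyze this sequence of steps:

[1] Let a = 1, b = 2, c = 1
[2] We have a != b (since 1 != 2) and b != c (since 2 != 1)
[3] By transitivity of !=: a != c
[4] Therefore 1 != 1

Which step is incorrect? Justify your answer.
Step 3: By transitivity of !=: a != c

Step 3 incorrectly applies transitivity to the '!=' relation. Transitivity states: if a R b and b R c, then a R c. However, '!=' is not transitive. Counterexample: 1 != 2 and 2 != 1, but 1 = 1 (both equal 1). Transitivity holds for relations like <, <=, =, but not for !=.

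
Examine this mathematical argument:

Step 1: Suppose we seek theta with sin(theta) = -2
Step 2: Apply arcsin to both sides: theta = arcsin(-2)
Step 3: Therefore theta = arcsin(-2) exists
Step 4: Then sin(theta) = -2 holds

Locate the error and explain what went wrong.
Step 2: Apply arcsin to both sides: theta = arcsin(-2)

Step 2 applies arcsin to -2. However, arcsin(x) is only defined for x in [-1, 1] because sin(theta) can only produce values in that range. Since |-2| > 1, arcsin(-2) is undefined. There is no angle whose sine equals -2.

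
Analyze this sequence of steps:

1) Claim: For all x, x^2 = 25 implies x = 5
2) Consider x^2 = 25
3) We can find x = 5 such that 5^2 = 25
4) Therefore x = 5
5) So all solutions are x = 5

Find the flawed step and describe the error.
Step 4: Therefore x = 5

Step 4 incorrectly concludes that x = 5 is the only solution. The proof shows that x = 5 is A solution (existence), but does not show it is the ONLY solution (uniqueness). In fact, x = -5 is also a solution since (-5)^2 = 25. Finding one solution doesn't prove there are no others.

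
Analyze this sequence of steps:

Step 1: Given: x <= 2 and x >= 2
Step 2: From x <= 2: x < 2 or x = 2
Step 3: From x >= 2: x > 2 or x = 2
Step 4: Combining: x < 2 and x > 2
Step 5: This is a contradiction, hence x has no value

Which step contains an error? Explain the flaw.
Step 4: Combining: x < 2 and x > 2

Step 4 incorrectly combines the conditions. From x <= 2 and x >= 2, the intersection is x = 2. The error treats the 'or' cases as 'and' requirements. The correct conclusion is that x = 2 is the unique solution, not that no solution exists.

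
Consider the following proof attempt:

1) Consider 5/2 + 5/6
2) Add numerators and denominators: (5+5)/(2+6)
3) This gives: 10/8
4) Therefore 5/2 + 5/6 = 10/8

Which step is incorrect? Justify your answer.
Step 2: Add numerators and denominators: (5+5)/(2+6)

Step 2 incorrectly adds fractions by separately adding numerators and denominators. This is wrong. The correct method requires a common denominator: 5/2 + 5/6 = (5×6 + 5×2)/(2×6) = 40/12 = 10/3. The method used gives 10/8, which is different.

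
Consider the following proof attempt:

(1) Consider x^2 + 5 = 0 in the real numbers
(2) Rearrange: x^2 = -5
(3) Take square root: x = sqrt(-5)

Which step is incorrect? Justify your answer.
Step 3: Take square root: x = sqrt(-5)

Step 3 takes the square root of -5, which is negative. In the real number system, the square root of a negative number is undefined. The equation x^2 + 5 = 0 has no real solutions. Square roots of negative numbers only exist in the complex numbers.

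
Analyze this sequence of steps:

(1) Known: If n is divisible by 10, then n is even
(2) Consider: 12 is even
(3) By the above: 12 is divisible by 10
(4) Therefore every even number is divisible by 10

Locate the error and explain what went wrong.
Step 3: By the above: 12 is divisible by 10

Step 3 commits the fallacy of affirming the consequent. The known fact 'divisible by 10 → even' does NOT imply 'even → divisible by 10'. That would be the converse, which is false. For example, 12 is even but 12 ÷ 10 = 1.20, which is not an integer.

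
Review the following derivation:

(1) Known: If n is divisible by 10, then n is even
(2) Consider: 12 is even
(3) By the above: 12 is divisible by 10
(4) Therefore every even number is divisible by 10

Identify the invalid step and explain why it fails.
Step 3: By the above: 12 is divisible by 10

Step 3 commits the fallacy of affirming the consequent. The known fact 'divisible by 10 → even' does NOT imply 'even → divisible by 10'. That would be the converse, which is false. For example, 12 is even but 12 ÷ 10 = 1.20, which is not an integer.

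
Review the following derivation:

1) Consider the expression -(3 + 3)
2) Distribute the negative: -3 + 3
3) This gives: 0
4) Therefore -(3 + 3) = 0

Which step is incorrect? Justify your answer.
Step 2: Distribute the negative: -3 + 3

Step 2 incorrectly distributes the negative sign. The correct distribution is -(3 + 3) = -3 - 3 = -6. The negative must be applied to both terms, not just the first. The error treats -(3 + 3) as -3 + 3, which equals 0 instead of -6.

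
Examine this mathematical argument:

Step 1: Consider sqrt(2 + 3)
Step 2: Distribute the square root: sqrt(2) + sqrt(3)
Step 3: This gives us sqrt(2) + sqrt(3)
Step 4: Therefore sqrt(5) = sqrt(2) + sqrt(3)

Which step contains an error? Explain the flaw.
Step 2: Distribute the square root: sqrt(2) + sqrt(3)

Step 2 incorrectly 'distributes' the square root over addition. The square root function does not distribute: sqrt(a + b) ≠ sqrt(a) + sqrt(b). In fact, sqrt(2 + 3) = sqrt(5) ≈ 2.2361, while sqrt(2) + sqrt(3) ≈ 3.1463.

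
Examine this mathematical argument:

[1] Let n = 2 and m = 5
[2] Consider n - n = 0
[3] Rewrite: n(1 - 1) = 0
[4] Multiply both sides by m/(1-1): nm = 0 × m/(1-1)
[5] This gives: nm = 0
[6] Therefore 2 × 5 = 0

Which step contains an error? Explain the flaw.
Step 4: Multiply both sides by m/(1-1): nm = 0 × m/(1-1)

Step 4 multiplies both sides by m/(1-1). However, 1-1 = 0, so this is multiplication by m/0, which is undefined. We cannot multiply by an undefined expression.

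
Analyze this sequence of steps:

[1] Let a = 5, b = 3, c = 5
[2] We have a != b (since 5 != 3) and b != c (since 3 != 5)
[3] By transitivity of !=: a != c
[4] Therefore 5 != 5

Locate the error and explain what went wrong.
Step 3: By transitivity of !=: a != c

Step 3 incorrectly applies transitivity to the '!=' relation. Transitivity states: if a R b and b R c, then a R c. However, '!=' is not transitive. Counterexample: 5 != 3 and 3 != 5, but 5 = 5 (both equal 5). Transitivity holds for relations like <, <=, =, but not for !=.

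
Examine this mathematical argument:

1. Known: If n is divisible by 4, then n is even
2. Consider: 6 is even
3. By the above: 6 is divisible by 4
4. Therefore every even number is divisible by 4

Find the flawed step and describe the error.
Step 3: By the above: 6 is divisible by 4

Step 3 commits the fallacy of affirming the consequent. The known fact 'divisible by 4 → even' does NOT imply 'even → divisible by 4'. That would be the converse, which is false. For example, 6 is even but 6 ÷ 4 = 1.50, which is not an integer.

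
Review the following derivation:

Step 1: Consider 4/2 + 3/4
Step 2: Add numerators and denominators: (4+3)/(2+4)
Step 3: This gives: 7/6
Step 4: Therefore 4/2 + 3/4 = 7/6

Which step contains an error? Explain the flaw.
Step 2: Add numerators and denominators: (4+3)/(2+4)

Step 2 incorrectly adds fractions by separately adding numerators and denominators. This is wrong. The correct method requires a common denominator: 4/2 + 3/4 = (4×4 + 3×2)/(2×4) = 22/8 = 11/4. The method used gives 7/6, which is different.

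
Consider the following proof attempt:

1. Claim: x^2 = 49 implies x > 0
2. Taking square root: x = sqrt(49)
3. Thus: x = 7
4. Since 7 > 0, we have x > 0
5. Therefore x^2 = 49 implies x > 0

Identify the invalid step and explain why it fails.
Step 2: Taking square root: x = sqrt(49)

Step 2 takes the square root and assumes the positive root only. The equation x^2 = 49 actually has two solutions: x = 7 and x = -7. The proof silently assumes x > 0 without justification, then uses this assumption to conclude x > 0, which is circular. The counterexample x = -7 shows the claim is false.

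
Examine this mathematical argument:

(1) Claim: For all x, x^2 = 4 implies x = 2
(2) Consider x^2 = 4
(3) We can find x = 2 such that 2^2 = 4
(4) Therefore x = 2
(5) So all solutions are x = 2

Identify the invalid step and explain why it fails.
Step 4: Therefore x = 2

Step 4 incorrectly concludes that x = 2 is the only solution. The proof shows that x = 2 is A solution (existence), but does not show it is the ONLY solution (uniqueness). In fact, x = -2 is also a solution since (-2)^2 = 4. Finding one solution doesn't prove there are no others.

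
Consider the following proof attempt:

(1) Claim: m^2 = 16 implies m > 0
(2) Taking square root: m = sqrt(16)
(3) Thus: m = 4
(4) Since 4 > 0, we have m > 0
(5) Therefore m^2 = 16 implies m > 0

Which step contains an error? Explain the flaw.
Step 2: Taking square root: m = sqrt(16)

Step 2 takes the square root and assumes the positive root only. The equation m^2 = 16 actually has two solutions: m = 4 and m = -4. The proof silently assumes m > 0 without justification, then uses this assumption to conclude m > 0, which is circular. The counterexample m = -4 shows the claim is false.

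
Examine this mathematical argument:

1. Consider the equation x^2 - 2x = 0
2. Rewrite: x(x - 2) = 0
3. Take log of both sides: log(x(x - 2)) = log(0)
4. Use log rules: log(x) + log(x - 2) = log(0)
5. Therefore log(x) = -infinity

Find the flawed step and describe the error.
Step 3: Take log of both sides: log(x(x - 2)) = log(0)

Step 3 takes the logarithm of both sides, resulting in log(0) on the right side. The logarithm is only defined for positive numbers; log(0) is undefined (approaches negative infinity). This operation is invalid.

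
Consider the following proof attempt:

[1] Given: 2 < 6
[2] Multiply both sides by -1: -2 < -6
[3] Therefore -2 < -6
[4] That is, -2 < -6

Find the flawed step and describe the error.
Step 2: Multiply both sides by -1: -2 < -6

Step 2 multiplies both sides by -1 but fails to reverse the inequality sign. When multiplying (or dividing) an inequality by a negative number, the direction must be reversed. Since 2 < 6, we should get -2 > -6, i.e., -2 > -6.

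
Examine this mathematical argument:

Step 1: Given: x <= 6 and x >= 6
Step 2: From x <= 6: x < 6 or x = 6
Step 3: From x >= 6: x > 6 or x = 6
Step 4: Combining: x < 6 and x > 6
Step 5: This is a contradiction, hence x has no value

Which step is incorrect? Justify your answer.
Step 4: Combining: x < 6 and x > 6

Step 4 incorrectly combines the conditions. From x <= 6 and x >= 6, the intersection is x = 6. The error treats the 'or' cases as 'and' requirements. The correct conclusion is that x = 6 is the unique solution, not that no solution exists.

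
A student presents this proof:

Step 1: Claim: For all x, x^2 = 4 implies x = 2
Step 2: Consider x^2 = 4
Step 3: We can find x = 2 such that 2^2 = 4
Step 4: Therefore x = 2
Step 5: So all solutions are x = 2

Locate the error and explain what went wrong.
Step 4: Therefore x = 2

Step 4 incorrectly concludes that x = 2 is the only solution. The proof shows that x = 2 is A solution (existence), but does not show it is the ONLY solution (uniqueness). In fact, x = -2 is also a solution since (-2)^2 = 4. Finding one solution doesn't prove there are no others.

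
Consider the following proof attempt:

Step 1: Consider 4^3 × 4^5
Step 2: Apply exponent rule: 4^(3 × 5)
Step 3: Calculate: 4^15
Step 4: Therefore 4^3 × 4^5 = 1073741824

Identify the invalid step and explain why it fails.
Step 2: Apply exponent rule: 4^(3 × 5)

Step 2 incorrectly states that a^b × a^c = a^(b×c). The correct rule is a^b × a^c = a^(b+c). The actual value is 4^3 × 4^5 = 4^8 = 65536, not 4^15 = 1073741824.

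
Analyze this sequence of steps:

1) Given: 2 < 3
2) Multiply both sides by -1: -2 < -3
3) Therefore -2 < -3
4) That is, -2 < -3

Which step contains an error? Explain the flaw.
Step 2: Multiply both sides by -1: -2 < -3

Step 2 multiplies both sides by -1 but fails to reverse the inequality sign. When multiplying (or dividing) an inequality by a negative number, the direction must be reversed. Since 2 < 3, we should get -2 > -3, i.e., -2 > -3.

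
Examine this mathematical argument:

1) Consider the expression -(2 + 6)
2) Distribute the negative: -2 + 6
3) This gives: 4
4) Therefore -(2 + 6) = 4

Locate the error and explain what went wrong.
Step 2: Distribute the negative: -2 + 6

Step 2 incorrectly distributes the negative sign. The correct distribution is -(2 + 6) = -2 - 6 = -8. The negative must be applied to both terms, not just the first. The error treats -(2 + 6) as -2 + 6, which equals 4 instead of -8.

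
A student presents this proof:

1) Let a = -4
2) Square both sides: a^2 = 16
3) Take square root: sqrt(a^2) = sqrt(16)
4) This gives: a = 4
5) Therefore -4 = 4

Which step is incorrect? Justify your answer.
Step 4: This gives: a = 4

Step 4 incorrectly states that sqrt(a^2) = a. The correct identity is sqrt(a^2) = |a|. Since a = -4 < 0, we have sqrt(a^2) = |-4| = 4, not a = -4.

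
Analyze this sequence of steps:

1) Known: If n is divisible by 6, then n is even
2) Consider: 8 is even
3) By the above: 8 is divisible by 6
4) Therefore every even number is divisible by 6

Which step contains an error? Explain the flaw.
Step 3: By the above: 8 is divisible by 6

Step 3 commits the fallacy of affirming the consequent. The known fact 'divisible by 6 → even' does NOT imply 'even → divisible by 6'. That would be the converse, which is false. For example, 8 is even but 8 ÷ 6 = 1.33, which is not an integer.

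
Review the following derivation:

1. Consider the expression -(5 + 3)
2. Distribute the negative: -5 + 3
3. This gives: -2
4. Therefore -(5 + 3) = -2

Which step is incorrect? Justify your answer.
Step 2: Distribute the negative: -5 + 3

Step 2 incorrectly distributes the negative sign. The correct distribution is -(5 + 3) = -5 - 3 = -8. The negative must be applied to both terms, not just the first. The error treats -(5 + 3) as -5 + 3, which equals -2 instead of -8.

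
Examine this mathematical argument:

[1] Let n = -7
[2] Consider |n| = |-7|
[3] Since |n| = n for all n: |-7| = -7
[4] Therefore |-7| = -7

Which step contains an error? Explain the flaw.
Step 3: Since |n| = n for all n: |-7| = -7

Step 3 incorrectly states that |n| = n for all n. The correct definition is |n| = n when n >= 0, and |n| = -n when n < 0. Since -7 < 0, we have |-7| = -(-7) = 7, not -7.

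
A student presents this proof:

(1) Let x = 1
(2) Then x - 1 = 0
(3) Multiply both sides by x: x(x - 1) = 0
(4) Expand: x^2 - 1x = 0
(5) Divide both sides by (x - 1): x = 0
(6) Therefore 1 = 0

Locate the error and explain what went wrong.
Step 5: Divide both sides by (x - 1): x = 0

Step 5 divides both sides by (x - 1). However, since x = 1, we have (x - 1) = 0. Division by zero is undefined, making this step invalid.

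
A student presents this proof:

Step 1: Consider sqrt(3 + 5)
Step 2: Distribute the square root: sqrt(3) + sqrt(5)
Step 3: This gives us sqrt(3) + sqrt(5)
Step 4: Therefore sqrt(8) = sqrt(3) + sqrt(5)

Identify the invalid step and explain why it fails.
Step 2: Distribute the square root: sqrt(3) + sqrt(5)

Step 2 incorrectly 'distributes' the square root over addition. The square root function does not distribute: sqrt(a + b) ≠ sqrt(a) + sqrt(b). In fact, sqrt(3 + 5) = sqrt(8) ≈ 2.8284, while sqrt(3) + sqrt(5) ≈ 3.9681.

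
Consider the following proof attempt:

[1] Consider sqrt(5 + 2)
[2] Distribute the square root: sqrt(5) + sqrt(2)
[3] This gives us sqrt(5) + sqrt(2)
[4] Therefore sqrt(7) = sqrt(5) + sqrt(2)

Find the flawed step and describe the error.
Step 2: Distribute the square root: sqrt(5) + sqrt(2)

Step 2 incorrectly 'distributes' the square root over addition. The square root function does not distribute: sqrt(a + b) ≠ sqrt(a) + sqrt(b). In fact, sqrt(5 + 2) = sqrt(7) ≈ 2.6458, while sqrt(5) + sqrt(2) ≈ 3.6503.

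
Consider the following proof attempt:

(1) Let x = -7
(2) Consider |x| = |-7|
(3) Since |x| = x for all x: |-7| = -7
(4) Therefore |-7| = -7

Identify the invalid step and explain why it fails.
Step 3: Since |x| = x for all x: |-7| = -7

Step 3 incorrectly states that |x| = x for all x. The correct definition is |x| = x when x >= 0, and |x| = -x when x < 0. Since -7 < 0, we have |-7| = -(-7) = 7, not -7.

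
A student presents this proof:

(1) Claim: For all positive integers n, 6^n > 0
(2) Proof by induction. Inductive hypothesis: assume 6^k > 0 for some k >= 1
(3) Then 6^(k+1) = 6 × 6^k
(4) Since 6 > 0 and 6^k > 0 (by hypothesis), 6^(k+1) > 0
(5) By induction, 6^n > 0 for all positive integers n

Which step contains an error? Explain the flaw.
Step 5: By induction, 6^n > 0 for all positive integers n

Step 5 concludes the proof by induction, but no base case was ever established. A valid induction proof requires: (1) a base case proving 6^1 > 0, and (2) an inductive step showing IF 6^k > 0 THEN 6^(k+1) > 0. Steps 2-4 correctly establish the inductive step, but without the base case the conclusion in step 5 does not follow.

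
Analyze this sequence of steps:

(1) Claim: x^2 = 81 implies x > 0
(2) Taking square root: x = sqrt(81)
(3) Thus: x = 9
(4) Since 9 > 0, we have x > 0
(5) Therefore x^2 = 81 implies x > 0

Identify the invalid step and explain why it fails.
Step 2: Taking square root: x = sqrt(81)

Step 2 takes the square root and assumes the positive root only. The equation x^2 = 81 actually has two solutions: x = 9 and x = -9. The proof silently assumes x > 0 without justification, then uses this assumption to conclude x > 0, which is circular. The counterexample x = -9 shows the claim is false.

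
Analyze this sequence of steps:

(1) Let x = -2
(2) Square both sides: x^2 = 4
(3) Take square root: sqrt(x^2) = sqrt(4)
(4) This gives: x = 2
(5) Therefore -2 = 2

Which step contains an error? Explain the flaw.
Step 4: This gives: x = 2

Step 4 incorrectly states that sqrt(x^2) = x. The correct identity is sqrt(x^2) = |x|. Since x = -2 < 0, we have sqrt(x^2) = |-2| = 2, not x = -2.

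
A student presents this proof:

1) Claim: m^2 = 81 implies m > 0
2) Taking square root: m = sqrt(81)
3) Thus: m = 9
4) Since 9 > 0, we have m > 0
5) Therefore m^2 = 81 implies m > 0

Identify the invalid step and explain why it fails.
Step 2: Taking square root: m = sqrt(81)

Step 2 takes the square root and assumes the positive root only. The equation m^2 = 81 actually has two solutions: m = 9 and m = -9. The proof silently assumes m > 0 without justification, then uses this assumption to conclude m > 0, which is circular. The counterexample m = -9 shows the claim is false.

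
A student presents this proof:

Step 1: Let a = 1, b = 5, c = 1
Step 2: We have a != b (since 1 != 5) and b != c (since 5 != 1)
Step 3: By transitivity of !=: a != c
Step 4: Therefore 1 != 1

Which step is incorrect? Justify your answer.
Step 3: By transitivity of !=: a != c

Step 3 incorrectly applies transitivity to the '!=' relation. Transitivity states: if a R b and b R c, then a R c. However, '!=' is not transitive. Counterexample: 1 != 5 and 5 != 1, but 1 = 1 (both equal 1). Transitivity holds for relations like <, <=, =, but not for !=.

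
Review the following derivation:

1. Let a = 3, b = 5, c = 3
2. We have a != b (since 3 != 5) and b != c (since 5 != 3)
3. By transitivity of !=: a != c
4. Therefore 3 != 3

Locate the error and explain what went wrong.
Step 3: By transitivity of !=: a != c

Step 3 incorrectly applies transitivity to the '!=' relation. Transitivity states: if a R b and b R c, then a R c. However, '!=' is not transitive. Counterexample: 3 != 5 and 5 != 3, but 3 = 3 (both equal 3). Transitivity holds for relations like <, <=, =, but not for !=.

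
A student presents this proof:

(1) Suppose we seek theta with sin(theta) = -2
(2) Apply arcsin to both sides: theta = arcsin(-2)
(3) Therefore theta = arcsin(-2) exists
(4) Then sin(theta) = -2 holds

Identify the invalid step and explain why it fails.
Step 2: Apply arcsin to both sides: theta = arcsin(-2)

Step 2 applies arcsin to -2. However, arcsin(x) is only defined for x in [-1, 1] because sin(theta) can only produce values in that range. Since |-2| > 1, arcsin(-2) is undefined. There is no angle whose sine equals -2.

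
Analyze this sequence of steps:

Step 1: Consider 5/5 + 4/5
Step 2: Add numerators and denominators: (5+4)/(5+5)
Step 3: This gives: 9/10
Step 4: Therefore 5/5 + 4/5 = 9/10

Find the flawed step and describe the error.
Step 2: Add numerators and denominators: (5+4)/(5+5)

Step 2 incorrectly adds fractions by separately adding numerators and denominators. This is wrong. The correct method requires a common denominator: 5/5 + 4/5 = (5×5 + 4×5)/(5×5) = 45/25 = 9/5. The method used gives 9/10, which is different.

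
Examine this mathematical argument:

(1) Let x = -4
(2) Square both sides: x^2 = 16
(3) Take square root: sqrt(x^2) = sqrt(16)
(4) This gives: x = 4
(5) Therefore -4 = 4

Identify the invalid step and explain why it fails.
Step 4: This gives: x = 4

Step 4 incorrectly states that sqrt(x^2) = x. The correct identity is sqrt(x^2) = |x|. Since x = -4 < 0, we have sqrt(x^2) = |-4| = 4, not x = -4.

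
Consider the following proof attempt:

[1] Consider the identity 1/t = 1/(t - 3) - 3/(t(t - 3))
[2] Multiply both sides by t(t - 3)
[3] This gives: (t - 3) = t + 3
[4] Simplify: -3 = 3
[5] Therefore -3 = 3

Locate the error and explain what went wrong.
Step 3: This gives: (t - 3) = t + 3

Step 3 makes a sign error when clearing denominators. Multiplying -3/(t(t - 3)) by t(t - 3) gives -3, not +3. The correct result is (t - 3) = t - 3, which is trivially true, not (t - 3) = t + 3. (Step 1 is a valid identity: 1/(t - 3) - 3/(t(t - 3)) = (t - 3)/(t(t - 3)) = 1/t.)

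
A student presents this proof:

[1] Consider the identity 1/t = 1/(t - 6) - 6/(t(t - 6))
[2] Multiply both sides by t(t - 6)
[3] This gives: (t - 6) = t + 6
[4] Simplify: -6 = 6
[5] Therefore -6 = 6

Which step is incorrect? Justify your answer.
Step 3: This gives: (t - 6) = t + 6

Step 3 makes a sign error when clearing denominators. Multiplying -6/(t(t - 6)) by t(t - 6) gives -6, not +6. The correct result is (t - 6) = t - 6, which is trivially true, not (t - 6) = t + 6. (Step 1 is a valid identity: 1/(t - 6) - 6/(t(t - 6)) = (t - 6)/(t(t - 6)) = 1/t.)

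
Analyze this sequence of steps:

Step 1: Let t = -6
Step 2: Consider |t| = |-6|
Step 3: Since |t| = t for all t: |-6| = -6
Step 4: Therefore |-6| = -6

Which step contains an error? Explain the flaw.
Step 3: Since |t| = t for all t: |-6| = -6

Step 3 incorrectly states that |t| = t for all t. The correct definition is |t| = t when t >= 0, and |t| = -t when t < 0. Since -6 < 0, we have |-6| = -(-6) = 6, not -6.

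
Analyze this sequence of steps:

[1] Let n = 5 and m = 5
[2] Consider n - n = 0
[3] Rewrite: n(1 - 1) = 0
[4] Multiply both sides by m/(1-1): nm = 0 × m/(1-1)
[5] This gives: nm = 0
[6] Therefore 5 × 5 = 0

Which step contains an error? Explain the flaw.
Step 4: Multiply both sides by m/(1-1): nm = 0 × m/(1-1)

Step 4 multiplies both sides by m/(1-1). However, 1-1 = 0, so this is multiplication by m/0, which is undefined. We cannot multiply by an undefined expression.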